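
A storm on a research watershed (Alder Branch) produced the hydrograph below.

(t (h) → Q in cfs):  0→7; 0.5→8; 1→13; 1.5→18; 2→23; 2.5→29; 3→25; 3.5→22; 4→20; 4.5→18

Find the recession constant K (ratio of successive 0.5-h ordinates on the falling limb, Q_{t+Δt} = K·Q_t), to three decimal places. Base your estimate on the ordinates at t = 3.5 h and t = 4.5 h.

K ≈ 0.905

Using the recession-limb readings at t = 3.5 h and t = 4.5 h: Q falls from 22 to 18 cfs over 2 intervals.
K = (Q₂/Q₁)^(1/2) = (18/22)^(1/2) = 0.905.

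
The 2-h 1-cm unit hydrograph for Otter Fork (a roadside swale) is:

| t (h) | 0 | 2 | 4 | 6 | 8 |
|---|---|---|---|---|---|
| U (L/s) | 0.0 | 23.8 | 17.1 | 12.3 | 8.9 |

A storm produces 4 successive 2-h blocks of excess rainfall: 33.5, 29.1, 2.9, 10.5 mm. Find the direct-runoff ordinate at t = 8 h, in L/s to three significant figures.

Q ≈ 95.6 L/s

By discrete convolution, Q_j = Σ (P_i / 10 mm) · U_{j−i}.
At t = 8 h (j=4): Q = (33.5/10)·8.9 + (29.1/10)·12.3 + (2.9/10)·17.1 + (10.5/10)·23.8 = 95.6 L/s.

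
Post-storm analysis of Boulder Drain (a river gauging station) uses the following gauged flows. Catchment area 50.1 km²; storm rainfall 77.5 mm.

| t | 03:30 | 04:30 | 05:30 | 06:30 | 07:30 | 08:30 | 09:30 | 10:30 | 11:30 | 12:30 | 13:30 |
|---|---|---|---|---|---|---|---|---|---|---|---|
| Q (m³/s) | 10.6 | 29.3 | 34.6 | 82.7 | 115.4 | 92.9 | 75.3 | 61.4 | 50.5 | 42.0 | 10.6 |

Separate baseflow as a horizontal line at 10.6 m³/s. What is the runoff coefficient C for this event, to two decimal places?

C ≈ 0.45

ΣQ_DR = 488.7 m³/s; V = ΣQ_DR·Δt = 1.759 × 10^6 m³.
Runoff depth d = V / A = 35.12 mm.
C = d / P = 35.12 / 77.5 = 0.45.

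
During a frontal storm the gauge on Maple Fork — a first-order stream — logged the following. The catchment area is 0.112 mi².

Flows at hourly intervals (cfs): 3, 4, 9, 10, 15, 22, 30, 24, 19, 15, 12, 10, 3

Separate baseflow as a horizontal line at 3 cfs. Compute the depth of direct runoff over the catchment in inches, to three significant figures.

Direct runoff: 0.0, 1.0, 6.0, 7.0, 12.0, 19.0, 27.0, 21.0, 16.0, 12.0, 9.0, 7.0, 0.0 cfs; ΣQ_DR = 137.0 cfs.
V = ΣQ_DR · Δt = 137.0 × 3600 s = 4.932 × 10^5 ft³.
Over A = 0.112 mi², depth = V / A = 1.90 in.

d ≈ 1.90 in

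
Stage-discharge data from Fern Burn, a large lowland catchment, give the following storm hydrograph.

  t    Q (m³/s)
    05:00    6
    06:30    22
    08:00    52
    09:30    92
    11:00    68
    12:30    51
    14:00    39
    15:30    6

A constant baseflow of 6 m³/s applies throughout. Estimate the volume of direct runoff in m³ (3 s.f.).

Direct-runoff ordinates (Q − Q_b): 0.0, 16.0, 46.0, 86.0, 62.0, 45.0, 33.0, 0.0 m³/s.
ΣQ_DR = 288.0 m³/s.
With Δt = 1.5 h = 5400 s, V = ΣQ_DR · Δt = 288.0 × 5400 = 1.56 × 10^6 m³.

V ≈ 1.56 × 10^6 m³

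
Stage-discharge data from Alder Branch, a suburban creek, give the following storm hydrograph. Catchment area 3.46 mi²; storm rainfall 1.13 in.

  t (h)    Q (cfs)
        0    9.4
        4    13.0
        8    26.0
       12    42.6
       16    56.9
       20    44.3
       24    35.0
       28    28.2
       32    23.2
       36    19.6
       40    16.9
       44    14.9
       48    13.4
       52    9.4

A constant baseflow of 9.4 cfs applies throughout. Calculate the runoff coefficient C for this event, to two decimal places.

ΣQ_DR = 221.2 cfs; V = ΣQ_DR·Δt = 3.185 × 10^6 ft³.
Runoff depth d = V / A = 0.3963 in.
C = d / P = 0.3963 / 1.13 = 0.35.

C ≈ 0.35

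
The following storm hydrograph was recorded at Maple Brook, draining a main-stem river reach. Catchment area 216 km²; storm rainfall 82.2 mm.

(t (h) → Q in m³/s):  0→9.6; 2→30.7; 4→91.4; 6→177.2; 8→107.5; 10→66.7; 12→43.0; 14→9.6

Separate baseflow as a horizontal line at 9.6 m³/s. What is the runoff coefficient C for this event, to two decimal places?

C ≈ 0.19

ΣQ_DR = 458.9 m³/s; V = ΣQ_DR·Δt = 3.304 × 10^6 m³.
Runoff depth d = V / A = 15.30 mm.
C = d / P = 15.30 / 82.2 = 0.19.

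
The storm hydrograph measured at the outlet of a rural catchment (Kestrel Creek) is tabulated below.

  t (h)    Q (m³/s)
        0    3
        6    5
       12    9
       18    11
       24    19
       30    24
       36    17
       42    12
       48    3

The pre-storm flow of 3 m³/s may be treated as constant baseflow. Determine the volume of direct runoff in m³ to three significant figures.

V ≈ 1.64 × 10^6 m³

Direct-runoff ordinates (Q − Q_b): 0.0, 2.0, 6.0, 8.0, 16.0, 21.0, 14.0, 9.0, 0.0 m³/s.
ΣQ_DR = 76.00 m³/s.
With Δt = 6 h = 21600 s, V = ΣQ_DR · Δt = 76.00 × 21600 = 1.64 × 10^6 m³.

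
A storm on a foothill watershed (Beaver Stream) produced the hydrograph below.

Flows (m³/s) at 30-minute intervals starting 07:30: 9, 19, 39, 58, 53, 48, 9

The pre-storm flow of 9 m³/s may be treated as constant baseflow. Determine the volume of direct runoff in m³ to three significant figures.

V ≈ 3.10 × 10^5 m³

Direct-runoff ordinates (Q − Q_b): 0.0, 10.0, 30.0, 49.0, 44.0, 39.0, 0.0 m³/s.
ΣQ_DR = 172.0 m³/s.
With Δt = 0.5 h = 1800 s, V = ΣQ_DR · Δt = 172.0 × 1800 = 3.10 × 10^5 m³.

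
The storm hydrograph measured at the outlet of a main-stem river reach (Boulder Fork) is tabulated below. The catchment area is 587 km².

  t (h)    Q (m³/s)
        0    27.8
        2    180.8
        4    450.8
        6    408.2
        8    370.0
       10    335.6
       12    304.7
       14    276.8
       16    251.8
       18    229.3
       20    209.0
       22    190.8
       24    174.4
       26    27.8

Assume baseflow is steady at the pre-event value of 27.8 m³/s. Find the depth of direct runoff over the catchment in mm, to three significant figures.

Direct runoff: 0.0, 153.0, 423.0, 380.4, 342.2, 307.8, 276.9, 249.0, 224.0, 201.5, 181.2, 163.0, 146.6, 0.0 m³/s; ΣQ_DR = 3049 m³/s.
V = ΣQ_DR · Δt = 3049 × 7200 s = 2.195 × 10^7 m³.
Over A = 587 km², depth = V / A = 37.4 mm.

d ≈ 37.4 mm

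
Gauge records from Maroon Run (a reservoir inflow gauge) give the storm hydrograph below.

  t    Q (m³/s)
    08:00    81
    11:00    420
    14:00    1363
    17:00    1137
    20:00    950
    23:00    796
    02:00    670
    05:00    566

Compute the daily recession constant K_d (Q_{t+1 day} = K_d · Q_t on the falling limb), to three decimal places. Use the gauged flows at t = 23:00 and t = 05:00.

Between t = 23:00 and t = 05:00 the flow falls from 796 to 566 m³/s over 2×3 h = 6 h.
Per-interval ratio K = (566/796)^(1/2) = 0.8432; K_d = K^(24/3) = 0.256.

K_d ≈ 0.256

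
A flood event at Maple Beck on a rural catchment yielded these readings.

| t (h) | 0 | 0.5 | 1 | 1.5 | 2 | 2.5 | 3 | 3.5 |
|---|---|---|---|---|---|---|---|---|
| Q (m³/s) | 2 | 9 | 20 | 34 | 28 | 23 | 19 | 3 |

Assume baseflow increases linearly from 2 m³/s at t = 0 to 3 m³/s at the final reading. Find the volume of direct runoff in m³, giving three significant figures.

Direct-runoff ordinates (Q − Q_b): 0.00, 6.86, 17.71, 31.57, 25.43, 20.29, 16.14, 0.00 m³/s.
ΣQ_DR = 118.0 m³/s.
With Δt = 0.5 h = 1800 s, V = ΣQ_DR · Δt = 118.0 × 1800 = 2.12 × 10^5 m³.

V ≈ 2.12 × 10^5 m³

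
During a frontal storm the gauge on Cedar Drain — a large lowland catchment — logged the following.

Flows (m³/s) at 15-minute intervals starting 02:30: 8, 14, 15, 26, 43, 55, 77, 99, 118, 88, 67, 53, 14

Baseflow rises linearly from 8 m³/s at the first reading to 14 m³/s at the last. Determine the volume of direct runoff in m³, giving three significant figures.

V ≈ 4.81 × 10^5 m³

Direct-runoff ordinates (Q − Q_b): 0.00, 5.50, 6.00, 16.50, 33.00, 44.50, 66.00, 87.50, 106.00, 75.50, 54.00, 39.50, 0.00 m³/s.
ΣQ_DR = 534.0 m³/s.
With Δt = 0.25 h = 900 s, V = ΣQ_DR · Δt = 534.0 × 900 = 4.81 × 10^5 m³.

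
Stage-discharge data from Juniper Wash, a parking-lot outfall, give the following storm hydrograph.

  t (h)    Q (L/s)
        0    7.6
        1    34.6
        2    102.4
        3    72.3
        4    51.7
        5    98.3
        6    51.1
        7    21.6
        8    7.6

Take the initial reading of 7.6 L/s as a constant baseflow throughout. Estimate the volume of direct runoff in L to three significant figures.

V ≈ 1.36 × 10^6 L

Direct-runoff ordinates (Q − Q_b): 0.0, 27.0, 94.8, 64.7, 44.1, 90.7, 43.5, 14.0, 0.0 L/s.
ΣQ_DR = 378.8 L/s.
With Δt = 1 h = 3600 s, V = ΣQ_DR · Δt = 378.8 × 3600 = 1.36 × 10^6 L.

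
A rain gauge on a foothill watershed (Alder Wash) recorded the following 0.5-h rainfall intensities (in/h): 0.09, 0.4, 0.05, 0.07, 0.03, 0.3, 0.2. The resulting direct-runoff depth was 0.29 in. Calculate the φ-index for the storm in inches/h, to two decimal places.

Only the 3 blocks with intensity above φ contribute runoff: 0.4, 0.3, 0.2 in/h.
Σ(I−φ)·Δt = d  ⇒  (0.4+0.3+0.2 − 3φ)·0.5 = 0.29
φ = (0.9000 − 0.29/0.5) / 3 = 0.11 in/h.

φ ≈ 0.11 in/h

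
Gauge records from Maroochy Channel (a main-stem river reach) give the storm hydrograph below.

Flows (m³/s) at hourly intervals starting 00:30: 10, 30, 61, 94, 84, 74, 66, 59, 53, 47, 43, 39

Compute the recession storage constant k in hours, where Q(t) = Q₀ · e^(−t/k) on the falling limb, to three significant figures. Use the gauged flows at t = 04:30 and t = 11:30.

On the falling limb, Q drops from 84 to 39 m³/s between t = 04:30 and t = 11:30 (Δt = 7 h).
k = −Δt / ln(Q₂/Q₁) = −7 / ln(39/84) = 9.12 h.

k ≈ 9.12 h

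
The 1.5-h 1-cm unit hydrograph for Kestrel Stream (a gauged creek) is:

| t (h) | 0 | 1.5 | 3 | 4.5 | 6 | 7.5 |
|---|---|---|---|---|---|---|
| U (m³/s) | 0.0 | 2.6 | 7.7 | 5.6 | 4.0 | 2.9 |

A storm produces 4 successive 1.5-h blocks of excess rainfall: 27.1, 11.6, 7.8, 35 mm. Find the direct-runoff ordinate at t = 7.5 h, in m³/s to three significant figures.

By discrete convolution, Q_j = Σ (P_i / 10 mm) · U_{j−i}.
At t = 7.5 h (j=5): Q = (27.1/10)·2.9 + (11.6/10)·4.0 + (7.8/10)·5.6 + (35/10)·7.7 = 43.8 m³/s.

Q ≈ 43.8 m³/s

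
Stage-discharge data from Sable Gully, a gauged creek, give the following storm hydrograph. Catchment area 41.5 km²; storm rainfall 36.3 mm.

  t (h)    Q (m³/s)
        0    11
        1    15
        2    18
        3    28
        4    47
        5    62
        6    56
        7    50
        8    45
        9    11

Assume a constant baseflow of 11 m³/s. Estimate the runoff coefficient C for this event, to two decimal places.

ΣQ_DR = 233.0 m³/s; V = ΣQ_DR·Δt = 8.388 × 10^5 m³.
Runoff depth d = V / A = 20.21 mm.
C = d / P = 20.21 / 36.3 = 0.56.

C ≈ 0.56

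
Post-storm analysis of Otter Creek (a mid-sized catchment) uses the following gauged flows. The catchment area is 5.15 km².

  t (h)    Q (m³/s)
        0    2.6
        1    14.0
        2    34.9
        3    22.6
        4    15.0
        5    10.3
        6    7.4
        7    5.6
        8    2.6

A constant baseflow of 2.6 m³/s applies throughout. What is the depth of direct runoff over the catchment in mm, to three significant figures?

d ≈ 64.0 mm

Direct runoff: 0.0, 11.4, 32.3, 20.0, 12.4, 7.7, 4.8, 3.0, 0.0 m³/s; ΣQ_DR = 91.60 m³/s.
V = ΣQ_DR · Δt = 91.60 × 3600 s = 3.298 × 10^5 m³.
Over A = 5.15 km², depth = V / A = 64.0 mm.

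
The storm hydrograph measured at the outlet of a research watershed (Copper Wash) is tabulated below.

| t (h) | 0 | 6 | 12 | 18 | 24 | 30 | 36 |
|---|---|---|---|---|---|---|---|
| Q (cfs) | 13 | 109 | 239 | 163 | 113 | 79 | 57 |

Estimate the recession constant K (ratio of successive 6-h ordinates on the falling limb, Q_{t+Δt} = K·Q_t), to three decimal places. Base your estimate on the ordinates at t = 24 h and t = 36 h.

K ≈ 0.710

Using the recession-limb readings at t = 24 h and t = 36 h: Q falls from 113 to 57 cfs over 2 intervals.
K = (Q₂/Q₁)^(1/2) = (57/113)^(1/2) = 0.710.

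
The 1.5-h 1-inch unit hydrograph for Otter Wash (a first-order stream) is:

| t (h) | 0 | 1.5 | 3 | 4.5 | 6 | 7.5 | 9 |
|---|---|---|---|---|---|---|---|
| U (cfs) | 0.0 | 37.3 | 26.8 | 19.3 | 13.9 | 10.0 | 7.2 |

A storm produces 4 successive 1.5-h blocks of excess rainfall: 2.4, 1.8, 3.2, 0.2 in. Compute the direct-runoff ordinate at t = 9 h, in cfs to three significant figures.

By discrete convolution, Q_j = Σ (P_i / 1 in) · U_{j−i}.
At t = 9 h (j=6): Q = (2.4/1)·7.2 + (1.8/1)·10.0 + (3.2/1)·13.9 + (0.2/1)·19.3 = 83.6 cfs.

Q ≈ 83.6 cfs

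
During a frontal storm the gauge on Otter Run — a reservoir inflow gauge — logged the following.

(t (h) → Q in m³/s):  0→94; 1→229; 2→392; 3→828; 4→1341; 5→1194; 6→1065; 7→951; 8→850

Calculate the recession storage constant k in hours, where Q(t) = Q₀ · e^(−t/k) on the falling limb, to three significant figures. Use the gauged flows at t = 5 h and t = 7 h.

k ≈ 8.79 h

On the falling limb, Q drops from 1194 to 951 m³/s between t = 5 h and t = 7 h (Δt = 2 h).
k = −Δt / ln(Q₂/Q₁) = −2 / ln(951/1194) = 8.79 h.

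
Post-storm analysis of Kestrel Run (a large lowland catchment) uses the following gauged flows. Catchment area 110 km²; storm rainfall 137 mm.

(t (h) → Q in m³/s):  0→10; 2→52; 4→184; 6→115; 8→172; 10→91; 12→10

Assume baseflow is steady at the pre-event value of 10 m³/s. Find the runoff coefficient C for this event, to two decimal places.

ΣQ_DR = 564.0 m³/s; V = ΣQ_DR·Δt = 4.061 × 10^6 m³.
Runoff depth d = V / A = 36.92 mm.
C = d / P = 36.92 / 137 = 0.27.

C ≈ 0.27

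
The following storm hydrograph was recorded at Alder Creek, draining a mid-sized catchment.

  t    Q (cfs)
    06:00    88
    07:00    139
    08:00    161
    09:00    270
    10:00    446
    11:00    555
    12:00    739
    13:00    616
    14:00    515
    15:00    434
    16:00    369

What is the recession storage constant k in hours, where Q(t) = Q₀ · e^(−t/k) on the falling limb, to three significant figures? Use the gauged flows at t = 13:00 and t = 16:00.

On the falling limb, Q drops from 616 to 369 cfs between t = 13:00 and t = 16:00 (Δt = 3 h).
k = −Δt / ln(Q₂/Q₁) = −3 / ln(369/616) = 5.85 h.

k ≈ 5.85 h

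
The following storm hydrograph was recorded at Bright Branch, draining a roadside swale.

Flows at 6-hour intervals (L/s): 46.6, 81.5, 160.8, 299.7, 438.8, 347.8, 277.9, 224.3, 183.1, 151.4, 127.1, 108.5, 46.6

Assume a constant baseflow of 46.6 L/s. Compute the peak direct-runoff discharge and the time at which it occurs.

Subtracting baseflow gives direct-runoff ordinates: 0.0, 34.9, 114.2, 253.1, 392.2, 301.2, 231.3, 177.7, 136.5, 104.8, 80.5, 61.9, 0.0 L/s.
The maximum is 392.2 L/s, occurring at the reading for t = 24 h.

Q_p = 392.2 L/s at t = 24 h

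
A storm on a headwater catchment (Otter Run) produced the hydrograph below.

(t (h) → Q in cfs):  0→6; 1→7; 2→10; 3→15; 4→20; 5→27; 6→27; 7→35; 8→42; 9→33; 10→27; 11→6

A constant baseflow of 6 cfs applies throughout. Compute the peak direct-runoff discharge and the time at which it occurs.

Subtracting baseflow gives direct-runoff ordinates: 0.0, 1.0, 4.0, 9.0, 14.0, 21.0, 21.0, 29.0, 36.0, 27.0, 21.0, 0.0 cfs.
The maximum is 36.0 cfs, occurring at the reading for t = 8 h.

Q_p = 36.0 cfs at t = 8 h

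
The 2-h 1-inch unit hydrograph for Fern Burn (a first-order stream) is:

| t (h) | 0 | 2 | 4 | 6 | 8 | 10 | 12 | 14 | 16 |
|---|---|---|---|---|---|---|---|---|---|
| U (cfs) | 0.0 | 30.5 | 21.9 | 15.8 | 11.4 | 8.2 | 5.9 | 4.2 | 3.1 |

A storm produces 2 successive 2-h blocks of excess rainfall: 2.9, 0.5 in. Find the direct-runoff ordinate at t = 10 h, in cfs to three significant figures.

By discrete convolution, Q_j = Σ (P_i / 1 in) · U_{j−i}.
At t = 10 h (j=5): Q = (2.9/1)·8.2 + (0.5/1)·11.4 = 29.5 cfs.

Q ≈ 29.5 cfs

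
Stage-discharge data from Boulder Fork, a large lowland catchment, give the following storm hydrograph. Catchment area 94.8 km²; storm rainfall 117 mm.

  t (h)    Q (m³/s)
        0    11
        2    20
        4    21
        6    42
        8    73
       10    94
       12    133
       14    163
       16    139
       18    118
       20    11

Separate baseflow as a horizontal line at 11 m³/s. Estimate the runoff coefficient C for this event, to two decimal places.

C ≈ 0.46

ΣQ_DR = 704.0 m³/s; V = ΣQ_DR·Δt = 5.069 × 10^6 m³.
Runoff depth d = V / A = 53.47 mm.
C = d / P = 53.47 / 117 = 0.46.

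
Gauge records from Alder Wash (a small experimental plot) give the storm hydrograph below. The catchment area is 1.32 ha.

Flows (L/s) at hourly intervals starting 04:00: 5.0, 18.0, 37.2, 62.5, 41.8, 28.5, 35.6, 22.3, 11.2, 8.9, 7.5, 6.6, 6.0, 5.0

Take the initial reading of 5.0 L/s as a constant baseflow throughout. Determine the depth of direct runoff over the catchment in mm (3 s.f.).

d ≈ 61.7 mm

Direct runoff: 0.0, 13.0, 32.2, 57.5, 36.8, 23.5, 30.6, 17.3, 6.2, 3.9, 2.5, 1.6, 1.0, 0.0 L/s; ΣQ_DR = 226.1 L/s.
V = ΣQ_DR · Δt = 226.1 × 3600 s = 8.140 × 10^5 L.
Over A = 1.32 ha, depth = V / A = 61.7 mm.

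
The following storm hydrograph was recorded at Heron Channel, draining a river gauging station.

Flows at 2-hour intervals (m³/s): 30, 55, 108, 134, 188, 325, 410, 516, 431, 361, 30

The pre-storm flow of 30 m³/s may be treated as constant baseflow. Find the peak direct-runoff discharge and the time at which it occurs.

Subtracting baseflow gives direct-runoff ordinates: 0.0, 25.0, 78.0, 104.0, 158.0, 295.0, 380.0, 486.0, 401.0, 331.0, 0.0 m³/s.
The maximum is 486.0 m³/s, occurring at the reading for t = 14 h.

Q_p = 486.0 m³/s at t = 14 h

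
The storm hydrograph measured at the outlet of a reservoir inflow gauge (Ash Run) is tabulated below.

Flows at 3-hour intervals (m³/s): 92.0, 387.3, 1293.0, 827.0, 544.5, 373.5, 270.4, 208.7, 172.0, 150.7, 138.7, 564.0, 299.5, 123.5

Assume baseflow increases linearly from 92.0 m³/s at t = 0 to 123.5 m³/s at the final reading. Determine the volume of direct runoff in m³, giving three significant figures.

V ≈ 4.25 × 10^7 m³

Direct-runoff ordinates (Q − Q_b): 0.00, 292.88, 1196.15, 727.73, 442.81, 269.38, 163.86, 99.74, 60.62, 36.89, 22.47, 445.35, 178.42, 0.00 m³/s.
ΣQ_DR = 3936 m³/s.
With Δt = 3 h = 10800 s, V = ΣQ_DR · Δt = 3936 × 10800 = 4.25 × 10^7 m³.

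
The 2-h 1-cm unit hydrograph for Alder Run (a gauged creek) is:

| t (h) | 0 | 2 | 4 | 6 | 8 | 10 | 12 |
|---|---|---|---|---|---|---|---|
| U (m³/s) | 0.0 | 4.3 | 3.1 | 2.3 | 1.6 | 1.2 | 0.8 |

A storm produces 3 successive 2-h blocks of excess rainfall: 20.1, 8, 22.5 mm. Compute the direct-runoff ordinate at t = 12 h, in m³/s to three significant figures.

By discrete convolution, Q_j = Σ (P_i / 10 mm) · U_{j−i}.
At t = 12 h (j=6): Q = (20.1/10)·0.8 + (8/10)·1.2 + (22.5/10)·1.6 = 6.17 m³/s.

Q ≈ 6.17 m³/s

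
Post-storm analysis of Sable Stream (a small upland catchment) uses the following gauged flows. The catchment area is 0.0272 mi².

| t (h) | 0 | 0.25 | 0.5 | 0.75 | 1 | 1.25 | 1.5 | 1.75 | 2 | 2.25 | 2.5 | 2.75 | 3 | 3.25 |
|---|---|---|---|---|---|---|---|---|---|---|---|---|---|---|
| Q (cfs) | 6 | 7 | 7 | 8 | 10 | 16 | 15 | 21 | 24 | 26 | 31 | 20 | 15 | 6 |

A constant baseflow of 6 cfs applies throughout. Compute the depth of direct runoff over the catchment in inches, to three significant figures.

d ≈ 1.82 in

Direct runoff: 0.0, 1.0, 1.0, 2.0, 4.0, 10.0, 9.0, 15.0, 18.0, 20.0, 25.0, 14.0, 9.0, 0.0 cfs; ΣQ_DR = 128.0 cfs.
V = ΣQ_DR · Δt = 128.0 × 900 s = 1.152 × 10^5 ft³.
Over A = 0.0272 mi², depth = V / A = 1.82 in.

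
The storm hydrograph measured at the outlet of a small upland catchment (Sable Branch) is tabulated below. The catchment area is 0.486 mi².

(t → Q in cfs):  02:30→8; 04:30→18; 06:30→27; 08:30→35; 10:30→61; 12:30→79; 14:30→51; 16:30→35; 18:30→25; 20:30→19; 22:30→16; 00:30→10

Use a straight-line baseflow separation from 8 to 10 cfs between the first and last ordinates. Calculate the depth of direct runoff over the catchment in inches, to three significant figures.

Direct runoff: 0.00, 9.82, 18.64, 26.45, 52.27, 70.09, 41.91, 25.73, 15.55, 9.36, 6.18, 0.00 cfs; ΣQ_DR = 276.0 cfs.
V = ΣQ_DR · Δt = 276.0 × 7200 s = 1.987 × 10^6 ft³.
Over A = 0.486 mi², depth = V / A = 1.76 in.

d ≈ 1.76 in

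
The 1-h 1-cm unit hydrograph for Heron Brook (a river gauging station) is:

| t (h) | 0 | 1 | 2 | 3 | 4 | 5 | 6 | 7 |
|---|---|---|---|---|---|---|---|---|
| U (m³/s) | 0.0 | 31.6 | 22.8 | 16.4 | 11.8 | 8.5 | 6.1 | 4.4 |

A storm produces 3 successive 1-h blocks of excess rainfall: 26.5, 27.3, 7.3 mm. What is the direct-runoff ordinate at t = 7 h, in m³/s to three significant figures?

By discrete convolution, Q_j = Σ (P_i / 10 mm) · U_{j−i}.
At t = 7 h (j=7): Q = (26.5/10)·4.4 + (27.3/10)·6.1 + (7.3/10)·8.5 = 34.5 m³/s.

Q ≈ 34.5 m³/s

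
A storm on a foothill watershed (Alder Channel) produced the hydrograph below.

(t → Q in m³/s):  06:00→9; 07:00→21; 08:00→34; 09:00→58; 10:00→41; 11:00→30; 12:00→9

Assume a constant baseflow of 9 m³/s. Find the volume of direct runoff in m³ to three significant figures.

V ≈ 5.00 × 10^5 m³

Direct-runoff ordinates (Q − Q_b): 0.0, 12.0, 25.0, 49.0, 32.0, 21.0, 0.0 m³/s.
ΣQ_DR = 139.0 m³/s.
With Δt = 1 h = 3600 s, V = ΣQ_DR · Δt = 139.0 × 3600 = 5.00 × 10^5 m³.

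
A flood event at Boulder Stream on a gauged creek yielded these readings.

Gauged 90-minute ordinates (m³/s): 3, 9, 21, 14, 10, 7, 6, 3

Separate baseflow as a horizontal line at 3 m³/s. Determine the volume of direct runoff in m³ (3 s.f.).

V ≈ 2.65 × 10^5 m³

Direct-runoff ordinates (Q − Q_b): 0.0, 6.0, 18.0, 11.0, 7.0, 4.0, 3.0, 0.0 m³/s.
ΣQ_DR = 49.00 m³/s.
With Δt = 1.5 h = 5400 s, V = ΣQ_DR · Δt = 49.00 × 5400 = 2.65 × 10^5 m³.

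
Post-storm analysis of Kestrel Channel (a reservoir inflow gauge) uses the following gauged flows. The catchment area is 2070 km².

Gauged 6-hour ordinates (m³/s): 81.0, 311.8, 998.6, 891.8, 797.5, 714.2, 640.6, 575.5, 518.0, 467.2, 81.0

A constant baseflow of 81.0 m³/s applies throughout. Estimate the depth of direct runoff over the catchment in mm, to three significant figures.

d ≈ 54.1 mm

Direct runoff: 0.0, 230.8, 917.6, 810.8, 716.5, 633.2, 559.6, 494.5, 437.0, 386.2, 0.0 m³/s; ΣQ_DR = 5186 m³/s.
V = ΣQ_DR · Δt = 5186 × 21600 s = 1.120 × 10^8 m³.
Over A = 2070 km², depth = V / A = 54.1 mm.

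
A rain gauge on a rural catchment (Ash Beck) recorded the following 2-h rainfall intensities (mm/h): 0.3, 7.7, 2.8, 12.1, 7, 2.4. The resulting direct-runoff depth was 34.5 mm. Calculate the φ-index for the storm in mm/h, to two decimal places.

Only the 3 blocks with intensity above φ contribute runoff: 7.7, 12.1, 7 mm/h.
Σ(I−φ)·Δt = d  ⇒  (7.7+12.1+7 − 3φ)·2 = 34.5
φ = (26.80 − 34.5/2) / 3 = 3.18 mm/h.

φ ≈ 3.18 mm/h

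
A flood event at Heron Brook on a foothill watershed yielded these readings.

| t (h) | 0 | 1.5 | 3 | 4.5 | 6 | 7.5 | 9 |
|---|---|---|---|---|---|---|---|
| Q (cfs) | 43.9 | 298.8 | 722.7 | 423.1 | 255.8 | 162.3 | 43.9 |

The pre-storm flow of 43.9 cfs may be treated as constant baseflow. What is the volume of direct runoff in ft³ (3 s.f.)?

V ≈ 8.87 × 10^6 ft³

Direct-runoff ordinates (Q − Q_b): 0.0, 254.9, 678.8, 379.2, 211.9, 118.4, 0.0 cfs.
ΣQ_DR = 1643 cfs.
With Δt = 1.5 h = 5400 s, V = ΣQ_DR · Δt = 1643 × 5400 = 8.87 × 10^6 ft³.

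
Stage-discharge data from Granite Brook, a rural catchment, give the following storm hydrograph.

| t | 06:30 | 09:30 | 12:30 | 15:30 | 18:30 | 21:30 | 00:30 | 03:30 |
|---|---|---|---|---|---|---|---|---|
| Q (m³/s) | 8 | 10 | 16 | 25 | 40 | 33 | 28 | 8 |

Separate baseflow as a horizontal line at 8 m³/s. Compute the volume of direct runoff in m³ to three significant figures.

V ≈ 1.12 × 10^6 m³

Direct-runoff ordinates (Q − Q_b): 0.0, 2.0, 8.0, 17.0, 32.0, 25.0, 20.0, 0.0 m³/s.
ΣQ_DR = 104.0 m³/s.
With Δt = 3 h = 10800 s, V = ΣQ_DR · Δt = 104.0 × 10800 = 1.12 × 10^6 m³.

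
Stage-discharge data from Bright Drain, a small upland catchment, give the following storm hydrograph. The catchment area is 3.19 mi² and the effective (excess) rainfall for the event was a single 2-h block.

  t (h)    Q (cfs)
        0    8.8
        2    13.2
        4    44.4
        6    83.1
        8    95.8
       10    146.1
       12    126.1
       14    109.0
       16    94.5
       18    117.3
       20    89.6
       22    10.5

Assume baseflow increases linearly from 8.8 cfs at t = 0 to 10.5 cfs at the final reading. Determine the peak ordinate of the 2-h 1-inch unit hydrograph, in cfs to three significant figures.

Direct runoff: 0.00, 4.25, 35.29, 73.84, 86.38, 136.53, 116.37, 99.12, 84.46, 107.11, 79.25, 0.00 cfs; ΣQ_DR = 822.6 cfs, peak = 136.53 cfs.
Runoff depth d = ΣQ_DR·Δt / A = 822.6 × 7200 / (3.19 mi²) = 0.7992 in.
The 1-inch UH is the DRH scaled by (1 in)/d, so U_p = 136.53 × 1/0.7992 = 171 cfs.

U_p ≈ 171 cfs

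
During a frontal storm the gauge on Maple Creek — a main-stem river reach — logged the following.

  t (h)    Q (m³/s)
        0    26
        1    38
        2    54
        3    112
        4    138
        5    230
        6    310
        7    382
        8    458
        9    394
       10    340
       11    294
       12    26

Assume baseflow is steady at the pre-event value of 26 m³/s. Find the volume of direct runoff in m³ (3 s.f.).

Direct-runoff ordinates (Q − Q_b): 0.0, 12.0, 28.0, 86.0, 112.0, 204.0, 284.0, 356.0, 432.0, 368.0, 314.0, 268.0, 0.0 m³/s.
ΣQ_DR = 2464 m³/s.
With Δt = 1 h = 3600 s, V = ΣQ_DR · Δt = 2464 × 3600 = 8.87 × 10^6 m³.

V ≈ 8.87 × 10^6 m³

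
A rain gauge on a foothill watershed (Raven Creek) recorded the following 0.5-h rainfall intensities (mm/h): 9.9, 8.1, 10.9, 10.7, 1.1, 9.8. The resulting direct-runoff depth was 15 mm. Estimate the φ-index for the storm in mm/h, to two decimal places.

φ ≈ 3.88 mm/h

Only the 5 blocks with intensity above φ contribute runoff: 9.9, 8.1, 10.9, 10.7, 9.8 mm/h.
Σ(I−φ)·Δt = d  ⇒  (9.9+8.1+10.9+10.7+9.8 − 5φ)·0.5 = 15
φ = (49.40 − 15/0.5) / 5 = 3.88 mm/h.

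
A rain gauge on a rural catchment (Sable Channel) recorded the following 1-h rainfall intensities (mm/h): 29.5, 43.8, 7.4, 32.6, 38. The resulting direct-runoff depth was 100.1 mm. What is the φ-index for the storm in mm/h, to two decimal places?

Only the 4 blocks with intensity above φ contribute runoff: 29.5, 43.8, 32.6, 38 mm/h.
Σ(I−φ)·Δt = d  ⇒  (29.5+43.8+32.6+38 − 4φ)·1 = 100.1
φ = (143.9 − 100.1/1) / 4 = 10.95 mm/h.

φ ≈ 10.95 mm/h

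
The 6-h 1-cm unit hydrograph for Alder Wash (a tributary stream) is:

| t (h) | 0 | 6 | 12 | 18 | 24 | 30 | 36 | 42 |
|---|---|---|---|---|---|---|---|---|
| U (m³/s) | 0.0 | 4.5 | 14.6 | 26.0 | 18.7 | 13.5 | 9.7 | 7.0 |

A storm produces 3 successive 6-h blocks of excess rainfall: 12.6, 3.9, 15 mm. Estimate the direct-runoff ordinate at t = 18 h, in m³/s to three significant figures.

Q ≈ 45.2 m³/s

By discrete convolution, Q_j = Σ (P_i / 10 mm) · U_{j−i}.
At t = 18 h (j=3): Q = (12.6/10)·26.0 + (3.9/10)·14.6 + (15/10)·4.5 = 45.2 m³/s.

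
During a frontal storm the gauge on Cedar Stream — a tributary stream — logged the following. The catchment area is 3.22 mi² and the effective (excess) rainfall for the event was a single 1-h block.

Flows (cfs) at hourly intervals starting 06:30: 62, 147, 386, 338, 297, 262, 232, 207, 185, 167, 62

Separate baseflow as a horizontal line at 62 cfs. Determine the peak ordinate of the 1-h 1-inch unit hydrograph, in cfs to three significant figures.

Direct runoff: 0.0, 85.0, 324.0, 276.0, 235.0, 200.0, 170.0, 145.0, 123.0, 105.0, 0.0 cfs; ΣQ_DR = 1663 cfs, peak = 324.0 cfs.
Runoff depth d = ΣQ_DR·Δt / A = 1663 × 3600 / (3.22 mi²) = 0.8003 in.
The 1-inch UH is the DRH scaled by (1 in)/d, so U_p = 324.0 × 1/0.8003 = 405 cfs.

U_p ≈ 405 cfs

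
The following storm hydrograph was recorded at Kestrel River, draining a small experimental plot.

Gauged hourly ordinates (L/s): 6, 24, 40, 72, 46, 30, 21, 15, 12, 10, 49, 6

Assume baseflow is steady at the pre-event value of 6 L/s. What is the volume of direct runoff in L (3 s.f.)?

Direct-runoff ordinates (Q − Q_b): 0.0, 18.0, 34.0, 66.0, 40.0, 24.0, 15.0, 9.0, 6.0, 4.0, 43.0, 0.0 L/s.
ΣQ_DR = 259.0 L/s.
With Δt = 1 h = 3600 s, V = ΣQ_DR · Δt = 259.0 × 3600 = 9.32 × 10^5 L.

V ≈ 9.32 × 10^5 L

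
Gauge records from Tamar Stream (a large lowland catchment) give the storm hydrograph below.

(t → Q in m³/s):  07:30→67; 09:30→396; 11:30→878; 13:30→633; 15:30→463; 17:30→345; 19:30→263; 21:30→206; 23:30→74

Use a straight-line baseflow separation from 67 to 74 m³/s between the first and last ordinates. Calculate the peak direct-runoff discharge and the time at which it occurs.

Subtracting baseflow gives direct-runoff ordinates: 0.00, 328.12, 809.25, 563.38, 392.50, 273.62, 190.75, 132.88, 0.00 m³/s.
The maximum is 809.25 m³/s, occurring at the reading for t = 11:30.

Q_p = 809.25 m³/s at t = 11:30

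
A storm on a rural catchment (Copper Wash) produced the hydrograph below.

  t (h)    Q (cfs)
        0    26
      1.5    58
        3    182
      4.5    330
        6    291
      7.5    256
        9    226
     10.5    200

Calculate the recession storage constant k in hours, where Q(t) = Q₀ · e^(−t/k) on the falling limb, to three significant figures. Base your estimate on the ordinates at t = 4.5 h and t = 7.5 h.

On the falling limb, Q drops from 330 to 256 cfs between t = 4.5 h and t = 7.5 h (Δt = 3 h).
k = −Δt / ln(Q₂/Q₁) = −3 / ln(256/330) = 11.8 h.

k ≈ 11.8 h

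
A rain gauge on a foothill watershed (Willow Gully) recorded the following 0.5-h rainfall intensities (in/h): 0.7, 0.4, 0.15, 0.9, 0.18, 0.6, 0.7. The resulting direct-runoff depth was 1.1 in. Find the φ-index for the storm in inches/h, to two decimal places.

Only the 5 blocks with intensity above φ contribute runoff: 0.7, 0.4, 0.9, 0.6, 0.7 in/h.
Σ(I−φ)·Δt = d  ⇒  (0.7+0.4+0.9+0.6+0.7 − 5φ)·0.5 = 1.1
φ = (3.300 − 1.1/0.5) / 5 = 0.22 in/h.

φ ≈ 0.22 in/h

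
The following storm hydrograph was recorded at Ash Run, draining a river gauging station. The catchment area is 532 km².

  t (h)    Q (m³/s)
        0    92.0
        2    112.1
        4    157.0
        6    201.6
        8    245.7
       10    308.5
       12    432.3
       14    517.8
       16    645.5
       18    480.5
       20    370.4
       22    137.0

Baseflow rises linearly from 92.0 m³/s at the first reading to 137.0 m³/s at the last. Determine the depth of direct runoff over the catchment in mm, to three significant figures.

Direct runoff: 0.00, 16.01, 56.82, 97.33, 137.34, 196.05, 315.75, 397.16, 520.77, 351.68, 237.49, 0.00 m³/s; ΣQ_DR = 2326 m³/s.
V = ΣQ_DR · Δt = 2326 × 7200 s = 1.675 × 10^7 m³.
Over A = 532 km², depth = V / A = 31.5 mm.

d ≈ 31.5 mm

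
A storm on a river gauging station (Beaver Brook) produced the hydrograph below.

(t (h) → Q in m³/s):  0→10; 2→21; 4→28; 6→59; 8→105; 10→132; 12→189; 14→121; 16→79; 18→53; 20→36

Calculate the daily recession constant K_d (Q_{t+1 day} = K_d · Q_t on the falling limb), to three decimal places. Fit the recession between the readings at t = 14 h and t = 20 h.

Between t = 14 h and t = 20 h the flow falls from 121 to 36 m³/s over 3×2 h = 6 h.
Per-interval ratio K = (36/121)^(1/3) = 0.6676; K_d = K^(24/2) = 0.008.

K_d ≈ 0.008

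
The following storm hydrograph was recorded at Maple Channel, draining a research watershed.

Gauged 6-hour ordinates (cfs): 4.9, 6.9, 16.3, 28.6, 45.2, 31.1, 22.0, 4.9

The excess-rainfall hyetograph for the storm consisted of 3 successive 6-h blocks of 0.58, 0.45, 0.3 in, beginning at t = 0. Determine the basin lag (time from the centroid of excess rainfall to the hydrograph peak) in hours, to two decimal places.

t_L ≈ 16.26 h

Centroid of excess rainfall: t_c = Σ P_i·t̄_i / ΣP_i = 7.7368 h (block centres at 3, 9, 15 h).
Hydrograph peak occurs at t = 24 h, so basin lag t_L = 24 − 7.7368 = 16.26 h.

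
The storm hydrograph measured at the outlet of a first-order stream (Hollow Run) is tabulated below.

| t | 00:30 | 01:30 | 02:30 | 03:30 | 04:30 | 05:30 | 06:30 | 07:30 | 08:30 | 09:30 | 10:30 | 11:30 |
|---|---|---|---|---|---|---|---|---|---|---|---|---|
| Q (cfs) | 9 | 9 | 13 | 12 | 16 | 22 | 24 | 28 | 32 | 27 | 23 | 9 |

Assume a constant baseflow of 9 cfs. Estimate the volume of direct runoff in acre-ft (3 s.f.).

Direct-runoff ordinates (Q − Q_b): 0.0, 0.0, 4.0, 3.0, 7.0, 13.0, 15.0, 19.0, 23.0, 18.0, 14.0, 0.0 cfs.
ΣQ_DR = 116.0 cfs.
With Δt = 1 h = 3600 s, V = ΣQ_DR · Δt = 116.0 × 3600 = 4.18 × 10^5 ft³ = 9.59 acre-ft.

V ≈ 9.59 acre-ft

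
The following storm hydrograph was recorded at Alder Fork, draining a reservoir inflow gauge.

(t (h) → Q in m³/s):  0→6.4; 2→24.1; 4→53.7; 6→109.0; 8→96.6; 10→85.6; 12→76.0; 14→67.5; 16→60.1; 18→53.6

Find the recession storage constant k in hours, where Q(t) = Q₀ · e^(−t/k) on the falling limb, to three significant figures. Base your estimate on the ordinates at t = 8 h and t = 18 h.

On the falling limb, Q drops from 96.6 to 53.6 m³/s between t = 8 h and t = 18 h (Δt = 10 h).
k = −Δt / ln(Q₂/Q₁) = −10 / ln(53.6/96.6) = 17.0 h.

k ≈ 17.0 h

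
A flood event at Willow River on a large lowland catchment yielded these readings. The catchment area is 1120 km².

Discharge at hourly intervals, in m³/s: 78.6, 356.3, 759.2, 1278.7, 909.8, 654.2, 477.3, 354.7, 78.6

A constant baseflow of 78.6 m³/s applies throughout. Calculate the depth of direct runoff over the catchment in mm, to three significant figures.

d ≈ 13.6 mm

Direct runoff: 0.0, 277.7, 680.6, 1200.1, 831.2, 575.6, 398.7, 276.1, 0.0 m³/s; ΣQ_DR = 4240 m³/s.
V = ΣQ_DR · Δt = 4240 × 3600 s = 1.526 × 10^7 m³.
Over A = 1120 km², depth = V / A = 13.6 mm.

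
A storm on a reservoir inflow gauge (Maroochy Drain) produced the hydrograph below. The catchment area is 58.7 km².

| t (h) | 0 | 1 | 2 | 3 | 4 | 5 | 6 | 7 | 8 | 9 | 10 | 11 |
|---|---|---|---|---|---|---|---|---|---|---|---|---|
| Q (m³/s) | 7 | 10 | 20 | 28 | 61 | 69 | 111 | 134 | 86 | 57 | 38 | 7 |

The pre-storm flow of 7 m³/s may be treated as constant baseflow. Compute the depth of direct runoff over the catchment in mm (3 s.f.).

d ≈ 33.4 mm

Direct runoff: 0.0, 3.0, 13.0, 21.0, 54.0, 62.0, 104.0, 127.0, 79.0, 50.0, 31.0, 0.0 m³/s; ΣQ_DR = 544.0 m³/s.
V = ΣQ_DR · Δt = 544.0 × 3600 s = 1.958 × 10^6 m³.
Over A = 58.7 km², depth = V / A = 33.4 mm.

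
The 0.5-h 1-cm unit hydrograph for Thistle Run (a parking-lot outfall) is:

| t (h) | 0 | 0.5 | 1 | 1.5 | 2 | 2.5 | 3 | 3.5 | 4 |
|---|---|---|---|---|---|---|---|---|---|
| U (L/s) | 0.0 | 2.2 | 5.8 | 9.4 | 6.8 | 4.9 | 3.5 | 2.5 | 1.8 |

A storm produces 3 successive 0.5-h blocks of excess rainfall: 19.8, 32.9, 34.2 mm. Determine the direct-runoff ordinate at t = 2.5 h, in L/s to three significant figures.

By discrete convolution, Q_j = Σ (P_i / 10 mm) · U_{j−i}.
At t = 2.5 h (j=5): Q = (19.8/10)·4.9 + (32.9/10)·6.8 + (34.2/10)·9.4 = 64.2 L/s.

Q ≈ 64.2 L/s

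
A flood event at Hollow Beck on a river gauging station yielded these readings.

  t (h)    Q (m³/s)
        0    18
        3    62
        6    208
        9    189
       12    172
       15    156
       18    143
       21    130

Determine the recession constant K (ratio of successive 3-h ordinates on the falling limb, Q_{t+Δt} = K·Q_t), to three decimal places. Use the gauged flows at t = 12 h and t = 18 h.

Using the recession-limb readings at t = 12 h and t = 18 h: Q falls from 172 to 143 m³/s over 2 intervals.
K = (Q₂/Q₁)^(1/2) = (143/172)^(1/2) = 0.912.

K ≈ 0.912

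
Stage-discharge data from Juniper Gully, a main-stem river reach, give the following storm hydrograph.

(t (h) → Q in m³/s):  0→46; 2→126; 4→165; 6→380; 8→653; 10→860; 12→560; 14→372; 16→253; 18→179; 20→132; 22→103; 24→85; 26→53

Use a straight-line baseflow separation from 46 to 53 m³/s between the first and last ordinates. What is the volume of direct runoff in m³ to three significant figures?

V ≈ 2.36 × 10^7 m³

Direct-runoff ordinates (Q − Q_b): 0.00, 79.46, 117.92, 332.38, 604.85, 811.31, 510.77, 322.23, 202.69, 128.15, 80.62, 51.08, 32.54, 0.00 m³/s.
ΣQ_DR = 3274 m³/s.
With Δt = 2 h = 7200 s, V = ΣQ_DR · Δt = 3274 × 7200 = 2.36 × 10^7 m³.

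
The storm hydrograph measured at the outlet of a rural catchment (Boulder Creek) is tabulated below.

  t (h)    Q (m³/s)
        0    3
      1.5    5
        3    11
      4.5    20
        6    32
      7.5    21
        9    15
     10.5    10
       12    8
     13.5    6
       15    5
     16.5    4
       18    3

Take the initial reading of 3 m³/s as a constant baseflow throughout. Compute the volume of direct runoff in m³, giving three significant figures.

Direct-runoff ordinates (Q − Q_b): 0.0, 2.0, 8.0, 17.0, 29.0, 18.0, 12.0, 7.0, 5.0, 3.0, 2.0, 1.0, 0.0 m³/s.
ΣQ_DR = 104.0 m³/s.
With Δt = 1.5 h = 5400 s, V = ΣQ_DR · Δt = 104.0 × 5400 = 5.62 × 10^5 m³.

V ≈ 5.62 × 10^5 m³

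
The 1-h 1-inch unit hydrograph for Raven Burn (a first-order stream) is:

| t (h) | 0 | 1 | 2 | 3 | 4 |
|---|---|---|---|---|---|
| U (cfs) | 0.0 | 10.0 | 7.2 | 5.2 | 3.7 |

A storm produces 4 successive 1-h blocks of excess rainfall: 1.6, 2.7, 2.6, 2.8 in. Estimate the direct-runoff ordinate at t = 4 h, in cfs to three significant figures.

Q ≈ 66.7 cfs

By discrete convolution, Q_j = Σ (P_i / 1 in) · U_{j−i}.
At t = 4 h (j=4): Q = (1.6/1)·3.7 + (2.7/1)·5.2 + (2.6/1)·7.2 + (2.8/1)·10.0 = 66.7 cfs.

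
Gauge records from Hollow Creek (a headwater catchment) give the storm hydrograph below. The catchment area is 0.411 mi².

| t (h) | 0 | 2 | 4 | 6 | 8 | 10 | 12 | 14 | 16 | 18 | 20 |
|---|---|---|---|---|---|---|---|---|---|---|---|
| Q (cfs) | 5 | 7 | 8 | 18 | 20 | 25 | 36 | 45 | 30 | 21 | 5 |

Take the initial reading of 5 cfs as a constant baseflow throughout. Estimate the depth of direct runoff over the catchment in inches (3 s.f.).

d ≈ 1.24 in

Direct runoff: 0.0, 2.0, 3.0, 13.0, 15.0, 20.0, 31.0, 40.0, 25.0, 16.0, 0.0 cfs; ΣQ_DR = 165.0 cfs.
V = ΣQ_DR · Δt = 165.0 × 7200 s = 1.188 × 10^6 ft³.
Over A = 0.411 mi², depth = V / A = 1.24 in.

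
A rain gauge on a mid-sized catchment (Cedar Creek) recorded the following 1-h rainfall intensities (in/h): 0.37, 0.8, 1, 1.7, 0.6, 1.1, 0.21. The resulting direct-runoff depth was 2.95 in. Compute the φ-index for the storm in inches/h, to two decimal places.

Only the 5 blocks with intensity above φ contribute runoff: 0.8, 1, 1.7, 0.6, 1.1 in/h.
Σ(I−φ)·Δt = d  ⇒  (0.8+1+1.7+0.6+1.1 − 5φ)·1 = 2.95
φ = (5.200 − 2.95/1) / 5 = 0.45 in/h.

φ ≈ 0.45 in/h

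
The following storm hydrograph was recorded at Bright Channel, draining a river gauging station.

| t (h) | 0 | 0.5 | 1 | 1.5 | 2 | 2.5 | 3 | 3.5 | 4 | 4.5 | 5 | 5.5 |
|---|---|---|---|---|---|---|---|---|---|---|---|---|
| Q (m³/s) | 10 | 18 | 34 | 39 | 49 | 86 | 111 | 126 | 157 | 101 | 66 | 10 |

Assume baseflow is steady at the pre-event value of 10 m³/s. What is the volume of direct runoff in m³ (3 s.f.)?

V ≈ 1.24 × 10^6 m³

Direct-runoff ordinates (Q − Q_b): 0.0, 8.0, 24.0, 29.0, 39.0, 76.0, 101.0, 116.0, 147.0, 91.0, 56.0, 0.0 m³/s.
ΣQ_DR = 687.0 m³/s.
With Δt = 0.5 h = 1800 s, V = ΣQ_DR · Δt = 687.0 × 1800 = 1.24 × 10^6 m³.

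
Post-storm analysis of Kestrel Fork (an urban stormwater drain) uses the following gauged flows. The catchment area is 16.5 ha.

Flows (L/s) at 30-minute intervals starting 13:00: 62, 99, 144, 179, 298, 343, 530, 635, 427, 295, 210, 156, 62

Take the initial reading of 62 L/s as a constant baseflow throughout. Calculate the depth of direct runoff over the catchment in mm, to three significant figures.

Direct runoff: 0.0, 37.0, 82.0, 117.0, 236.0, 281.0, 468.0, 573.0, 365.0, 233.0, 148.0, 94.0, 0.0 L/s; ΣQ_DR = 2634 L/s.
V = ΣQ_DR · Δt = 2634 × 1800 s = 4.741 × 10^6 L.
Over A = 16.5 ha, depth = V / A = 28.7 mm.

d ≈ 28.7 mm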